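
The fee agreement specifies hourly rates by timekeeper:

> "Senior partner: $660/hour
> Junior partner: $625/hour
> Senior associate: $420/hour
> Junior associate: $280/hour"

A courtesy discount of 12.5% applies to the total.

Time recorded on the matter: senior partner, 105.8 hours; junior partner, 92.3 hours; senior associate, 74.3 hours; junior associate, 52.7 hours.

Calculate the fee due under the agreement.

Senior partner: 105.8 × $660 = $69,828.00
Junior partner: 92.3 × $625 = $57,687.50
Senior associate: 74.3 × $420 = $31,206.00
Junior associate: 52.7 × $280 = $14,756.00
Subtotal: $173,477.50
Less 12.5% discount: −$21,684.69
Total: $173,477.50 − $21,684.69 = $151,792.81

$151,792.81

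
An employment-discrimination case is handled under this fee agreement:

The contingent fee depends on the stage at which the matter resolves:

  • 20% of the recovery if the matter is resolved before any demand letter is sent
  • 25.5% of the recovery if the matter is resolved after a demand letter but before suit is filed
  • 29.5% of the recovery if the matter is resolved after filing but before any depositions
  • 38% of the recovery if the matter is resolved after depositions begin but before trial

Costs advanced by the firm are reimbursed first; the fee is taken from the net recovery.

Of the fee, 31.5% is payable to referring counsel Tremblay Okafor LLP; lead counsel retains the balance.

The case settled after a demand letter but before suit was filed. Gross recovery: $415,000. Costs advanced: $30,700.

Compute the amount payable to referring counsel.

Fee base (net of costs): $415,000 − $30,700 = $384,300
The matter settled after a demand letter but before suit was filed, so the 25.5% rate applies.
$384,300 × 25.5% = $97,996.50
Referral share: 31.5% of $97,996.50 = $30,868.90; lead counsel retains $97,996.50 − $30,868.90 = $67,127.60.

$30,868.90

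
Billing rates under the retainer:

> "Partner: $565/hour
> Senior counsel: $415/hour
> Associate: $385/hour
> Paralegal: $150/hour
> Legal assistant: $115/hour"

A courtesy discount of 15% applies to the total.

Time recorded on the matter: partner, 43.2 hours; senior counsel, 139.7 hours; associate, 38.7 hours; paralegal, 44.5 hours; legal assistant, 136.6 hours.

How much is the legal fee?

$101,716.95

Partner: 43.2 × $565 = $24,408.00
Senior counsel: 139.7 × $415 = $57,975.50
Associate: 38.7 × $385 = $14,899.50
Paralegal: 44.5 × $150 = $6,675.00
Legal assistant: 136.6 × $115 = $15,709.00
Subtotal: $119,667.00
Less 15% discount: −$17,950.05
Total: $119,667.00 − $17,950.05 = $101,716.95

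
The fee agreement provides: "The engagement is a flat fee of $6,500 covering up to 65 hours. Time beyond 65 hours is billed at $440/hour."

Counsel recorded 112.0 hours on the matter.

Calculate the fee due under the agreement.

$27,180.00

Flat fee: $6,500.00
Excess hours: 112.0 − 65 = 47.0
Overrun: 47.0 × $440 = $20,680.00
Total: $6,500.00 + $20,680.00 = $27,180.00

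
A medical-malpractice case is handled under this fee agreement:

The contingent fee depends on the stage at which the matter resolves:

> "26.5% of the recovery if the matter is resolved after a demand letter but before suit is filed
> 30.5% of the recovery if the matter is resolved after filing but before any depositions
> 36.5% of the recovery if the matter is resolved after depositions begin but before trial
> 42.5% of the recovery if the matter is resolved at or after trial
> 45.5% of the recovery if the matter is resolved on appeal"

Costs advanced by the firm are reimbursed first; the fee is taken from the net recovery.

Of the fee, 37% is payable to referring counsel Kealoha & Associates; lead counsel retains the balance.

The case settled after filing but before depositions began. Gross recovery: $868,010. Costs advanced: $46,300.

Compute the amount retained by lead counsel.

$157,891.58

Fee base (net of costs): $868,010 − $46,300 = $821,710
The matter settled after filing but before depositions began, so the 30.5% rate applies.
$821,710 × 30.5% = $250,621.55
Referral share: 37% of $250,621.55 = $92,729.97; lead counsel retains $250,621.55 − $92,729.97 = $157,891.58.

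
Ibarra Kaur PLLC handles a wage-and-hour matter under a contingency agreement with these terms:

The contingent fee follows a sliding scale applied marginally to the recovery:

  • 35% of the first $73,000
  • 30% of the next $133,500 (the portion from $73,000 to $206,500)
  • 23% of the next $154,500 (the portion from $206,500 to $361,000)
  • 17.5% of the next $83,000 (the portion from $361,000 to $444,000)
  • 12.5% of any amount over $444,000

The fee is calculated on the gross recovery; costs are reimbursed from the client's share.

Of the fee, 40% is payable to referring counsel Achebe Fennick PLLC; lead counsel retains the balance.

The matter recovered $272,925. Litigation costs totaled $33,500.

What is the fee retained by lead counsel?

Fee base is the gross recovery, $272,925; costs are reimbursed separately.
First $73,000 at 35% = $25,550.00
Next $133,500 at 30% = $40,050.00
Remaining $66,425 at 23% = $15,277.75
Fee: $25,550.00 + $40,050.00 + $15,277.75 = $80,877.75
Referral share: 40% of $80,877.75 = $32,351.10; lead counsel retains $80,877.75 − $32,351.10 = $48,526.65.

$48,526.65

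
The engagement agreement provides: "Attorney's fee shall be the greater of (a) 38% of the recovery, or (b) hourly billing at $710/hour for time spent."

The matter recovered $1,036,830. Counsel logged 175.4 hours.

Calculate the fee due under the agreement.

$393,995.40

(a) 38% of $1,036,830 = $393,995.40
(b) 175.4 × $710 = $124,534.00
The greater is (a): $393,995.40.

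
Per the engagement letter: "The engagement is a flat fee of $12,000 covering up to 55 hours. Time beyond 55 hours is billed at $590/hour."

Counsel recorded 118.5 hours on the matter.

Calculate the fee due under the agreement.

$49,465.00

Flat fee: $12,000.00
Excess hours: 118.5 − 55 = 63.5
Overrun: 63.5 × $590 = $37,465.00
Total: $12,000.00 + $37,465.00 = $49,465.00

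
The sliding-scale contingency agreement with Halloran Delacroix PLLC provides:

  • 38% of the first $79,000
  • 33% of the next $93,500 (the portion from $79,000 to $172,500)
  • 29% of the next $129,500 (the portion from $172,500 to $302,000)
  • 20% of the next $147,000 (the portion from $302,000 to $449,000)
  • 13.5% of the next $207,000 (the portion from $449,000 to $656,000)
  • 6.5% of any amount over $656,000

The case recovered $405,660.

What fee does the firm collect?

First $79,000 at 38% = $30,020.00
Next $93,500 at 33% = $30,855.00
Next $129,500 at 29% = $37,555.00
Remaining $103,660 at 20% = $20,732.00
Fee: $30,020.00 + $30,855.00 + $37,555.00 + $20,732.00 = $119,162.00

$119,162.00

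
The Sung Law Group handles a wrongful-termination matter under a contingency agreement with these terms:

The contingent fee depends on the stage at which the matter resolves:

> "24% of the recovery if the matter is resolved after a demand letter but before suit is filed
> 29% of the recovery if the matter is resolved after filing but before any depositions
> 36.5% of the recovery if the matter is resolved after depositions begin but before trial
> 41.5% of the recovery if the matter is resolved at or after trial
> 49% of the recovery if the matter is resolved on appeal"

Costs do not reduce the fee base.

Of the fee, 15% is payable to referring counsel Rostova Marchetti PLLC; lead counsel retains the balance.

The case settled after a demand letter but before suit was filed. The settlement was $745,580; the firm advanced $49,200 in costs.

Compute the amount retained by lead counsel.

$152,098.32

Fee base is the gross recovery, $745,580; costs are reimbursed separately.
The matter settled after a demand letter but before suit was filed, so the 24% rate applies.
$745,580 × 24% = $178,939.20
Referral share: 15% of $178,939.20 = $26,840.88; lead counsel retains $178,939.20 − $26,840.88 = $152,098.32.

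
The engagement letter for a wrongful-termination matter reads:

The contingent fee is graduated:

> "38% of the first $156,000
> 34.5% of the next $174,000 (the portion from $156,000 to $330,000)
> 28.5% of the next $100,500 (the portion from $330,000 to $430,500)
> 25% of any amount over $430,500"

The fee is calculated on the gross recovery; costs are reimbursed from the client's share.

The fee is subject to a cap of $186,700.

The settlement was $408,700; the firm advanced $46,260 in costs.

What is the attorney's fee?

Fee base is the gross recovery, $408,700; costs are reimbursed separately.
First $156,000 at 38% = $59,280.00
Next $174,000 at 34.5% = $60,030.00
Remaining $78,700 at 28.5% = $22,429.50
Fee: $59,280.00 + $60,030.00 + $22,429.50 = $141,739.50
$141,739.50 is under the $186,700 cap.

$141,739.50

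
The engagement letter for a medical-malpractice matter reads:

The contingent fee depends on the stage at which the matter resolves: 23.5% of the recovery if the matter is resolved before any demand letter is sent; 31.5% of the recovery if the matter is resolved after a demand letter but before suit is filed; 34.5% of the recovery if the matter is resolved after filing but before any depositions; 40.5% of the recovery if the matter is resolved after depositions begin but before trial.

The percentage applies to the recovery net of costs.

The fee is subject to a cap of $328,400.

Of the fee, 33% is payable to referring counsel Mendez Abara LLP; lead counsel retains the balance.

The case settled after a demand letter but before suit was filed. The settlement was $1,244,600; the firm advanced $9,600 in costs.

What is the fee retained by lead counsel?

Fee base (net of costs): $1,244,600 − $9,600 = $1,235,000
The matter settled after a demand letter but before suit was filed, so the 31.5% rate applies.
$1,235,000 × 31.5% = $389,025.00
$389,025.00 exceeds the $328,400 cap, so the fee is capped at $328,400.00.
Referral share: 33% of $328,400.00 = $108,372.00; lead counsel retains $328,400.00 − $108,372.00 = $220,028.00.

$220,028.00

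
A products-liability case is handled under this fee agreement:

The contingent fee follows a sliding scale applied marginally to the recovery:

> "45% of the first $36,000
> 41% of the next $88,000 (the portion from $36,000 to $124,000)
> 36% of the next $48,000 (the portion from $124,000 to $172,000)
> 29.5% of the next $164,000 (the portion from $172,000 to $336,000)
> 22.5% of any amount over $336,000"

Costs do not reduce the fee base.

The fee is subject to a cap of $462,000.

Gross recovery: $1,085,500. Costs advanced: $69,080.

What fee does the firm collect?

$286,577.50

Fee base is the gross recovery, $1,085,500; costs are reimbursed separately.
First $36,000 at 45% = $16,200.00
Next $88,000 at 41% = $36,080.00
Next $48,000 at 36% = $17,280.00
Next $164,000 at 29.5% = $48,380.00
Remaining $749,500 at 22.5% = $168,637.50
Fee: $16,200.00 + $36,080.00 + $17,280.00 + $48,380.00 + $168,637.50 = $286,577.50
$286,577.50 is under the $462,000 cap.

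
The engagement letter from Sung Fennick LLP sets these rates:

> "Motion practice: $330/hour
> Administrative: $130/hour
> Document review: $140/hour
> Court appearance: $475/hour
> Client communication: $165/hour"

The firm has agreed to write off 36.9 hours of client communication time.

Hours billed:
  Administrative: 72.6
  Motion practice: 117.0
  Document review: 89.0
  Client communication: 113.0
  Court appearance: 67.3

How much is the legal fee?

Motion practice: 117.0 × $330 = $38,610.00
Administrative: 72.6 × $130 = $9,438.00
Document review: 89.0 × $140 = $12,460.00
Court appearance: 67.3 × $475 = $31,967.50
Client communication: 113.0 × $165 = $18,645.00
Subtotal: $111,120.50
Write-off: 36.9 × $165 = $6,088.50
Total: $111,120.50 − $6,088.50 = $105,032.00

$105,032.00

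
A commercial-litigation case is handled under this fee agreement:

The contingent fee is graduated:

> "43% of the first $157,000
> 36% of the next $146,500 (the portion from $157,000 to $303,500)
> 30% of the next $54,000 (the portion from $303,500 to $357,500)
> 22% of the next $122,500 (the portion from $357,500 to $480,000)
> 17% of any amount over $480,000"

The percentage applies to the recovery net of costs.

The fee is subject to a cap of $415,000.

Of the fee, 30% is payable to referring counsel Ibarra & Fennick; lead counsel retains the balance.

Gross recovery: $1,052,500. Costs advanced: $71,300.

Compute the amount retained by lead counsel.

Fee base (net of costs): $1,052,500 − $71,300 = $981,200
First $157,000 at 43% = $67,510.00
Next $146,500 at 36% = $52,740.00
Next $54,000 at 30% = $16,200.00
Next $122,500 at 22% = $26,950.00
Remaining $501,200 at 17% = $85,204.00
Fee: $67,510.00 + $52,740.00 + $16,200.00 + $26,950.00 + $85,204.00 = $248,604.00
$248,604.00 is under the $415,000 cap.
Referral share: 30% of $248,604.00 = $74,581.20; lead counsel retains $248,604.00 − $74,581.20 = $174,022.80.

$174,022.80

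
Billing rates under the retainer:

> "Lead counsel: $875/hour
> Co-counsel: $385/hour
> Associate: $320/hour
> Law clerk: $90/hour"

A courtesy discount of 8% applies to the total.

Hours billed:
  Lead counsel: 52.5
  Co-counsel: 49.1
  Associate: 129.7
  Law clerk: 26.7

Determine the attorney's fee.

$100,048.16

Lead counsel: 52.5 × $875 = $45,937.50
Co-counsel: 49.1 × $385 = $18,903.50
Associate: 129.7 × $320 = $41,504.00
Law clerk: 26.7 × $90 = $2,403.00
Subtotal: $108,748.00
Less 8% discount: −$8,699.84
Total: $108,748.00 − $8,699.84 = $100,048.16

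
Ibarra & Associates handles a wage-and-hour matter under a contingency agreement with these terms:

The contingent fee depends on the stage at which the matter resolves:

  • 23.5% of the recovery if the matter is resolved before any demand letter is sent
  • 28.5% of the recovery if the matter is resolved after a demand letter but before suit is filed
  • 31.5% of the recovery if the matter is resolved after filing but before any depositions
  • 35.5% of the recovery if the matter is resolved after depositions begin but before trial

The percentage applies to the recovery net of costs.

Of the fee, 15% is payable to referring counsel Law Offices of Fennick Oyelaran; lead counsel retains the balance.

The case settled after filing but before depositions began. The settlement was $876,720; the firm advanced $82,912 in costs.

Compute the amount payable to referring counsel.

Fee base (net of costs): $876,720 − $82,912 = $793,808
The matter settled after filing but before depositions began, so the 31.5% rate applies.
$793,808 × 31.5% = $250,049.52
Referral share: 15% of $250,049.52 = $37,507.43; lead counsel retains $250,049.52 − $37,507.43 = $212,542.09.

$37,507.43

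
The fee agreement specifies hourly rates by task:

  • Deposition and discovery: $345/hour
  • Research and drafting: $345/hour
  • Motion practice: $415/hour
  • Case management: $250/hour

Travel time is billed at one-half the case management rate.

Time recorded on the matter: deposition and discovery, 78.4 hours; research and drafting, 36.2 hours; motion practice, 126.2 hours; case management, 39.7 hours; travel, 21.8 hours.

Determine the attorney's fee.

$104,560.00

Deposition and discovery: 78.4 × $345 = $27,048.00
Research and drafting: 36.2 × $345 = $12,489.00
Motion practice: 126.2 × $415 = $52,373.00
Case management: 39.7 × $250 = $9,925.00
Subtotal: $27,048.00 + $12,489.00 + $52,373.00 + $9,925.00 = $101,835.00
Travel: 21.8 × ($250 ÷ 2) = 21.8 × $125.00 = $2,725.00
Total: $101,835.00 + $2,725.00 = $104,560.00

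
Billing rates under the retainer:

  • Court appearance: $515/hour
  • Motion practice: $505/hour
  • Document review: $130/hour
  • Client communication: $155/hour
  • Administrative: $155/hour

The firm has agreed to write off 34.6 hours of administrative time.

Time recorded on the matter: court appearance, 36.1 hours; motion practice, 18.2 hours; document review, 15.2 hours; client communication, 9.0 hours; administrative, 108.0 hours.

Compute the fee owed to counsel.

Court appearance: 36.1 × $515 = $18,591.50
Motion practice: 18.2 × $505 = $9,191.00
Document review: 15.2 × $130 = $1,976.00
Client communication: 9.0 × $155 = $1,395.00
Administrative: 108.0 × $155 = $16,740.00
Subtotal: $47,893.50
Write-off: 34.6 × $155 = $5,363.00
Total: $47,893.50 − $5,363.00 = $42,530.50

$42,530.50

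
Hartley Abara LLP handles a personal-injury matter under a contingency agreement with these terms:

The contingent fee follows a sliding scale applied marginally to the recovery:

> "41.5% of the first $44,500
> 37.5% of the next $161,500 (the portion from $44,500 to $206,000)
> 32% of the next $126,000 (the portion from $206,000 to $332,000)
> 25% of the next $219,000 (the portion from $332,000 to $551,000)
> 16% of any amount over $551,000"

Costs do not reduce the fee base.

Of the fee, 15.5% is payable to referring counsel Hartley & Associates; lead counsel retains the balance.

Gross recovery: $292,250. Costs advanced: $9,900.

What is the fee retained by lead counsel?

Fee base is the gross recovery, $292,250; costs are reimbursed separately.
First $44,500 at 41.5% = $18,467.50
Next $161,500 at 37.5% = $60,562.50
Remaining $86,250 at 32% = $27,600.00
Fee: $18,467.50 + $60,562.50 + $27,600.00 = $106,630.00
Referral share: 15.5% of $106,630.00 = $16,527.65; lead counsel retains $106,630.00 − $16,527.65 = $90,102.35.

$90,102.35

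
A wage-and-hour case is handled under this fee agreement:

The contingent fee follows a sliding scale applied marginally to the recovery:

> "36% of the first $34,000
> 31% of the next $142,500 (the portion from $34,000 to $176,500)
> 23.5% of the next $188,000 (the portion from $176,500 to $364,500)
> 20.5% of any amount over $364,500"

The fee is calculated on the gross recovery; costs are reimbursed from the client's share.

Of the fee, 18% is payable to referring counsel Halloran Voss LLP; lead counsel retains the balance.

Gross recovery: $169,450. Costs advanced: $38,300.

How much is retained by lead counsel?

$44,468.19

Fee base is the gross recovery, $169,450; costs are reimbursed separately.
First $34,000 at 36% = $12,240.00
Remaining $135,450 at 31% = $41,989.50
Fee: $12,240.00 + $41,989.50 = $54,229.50
Referral share: 18% of $54,229.50 = $9,761.31; lead counsel retains $54,229.50 − $9,761.31 = $44,468.19.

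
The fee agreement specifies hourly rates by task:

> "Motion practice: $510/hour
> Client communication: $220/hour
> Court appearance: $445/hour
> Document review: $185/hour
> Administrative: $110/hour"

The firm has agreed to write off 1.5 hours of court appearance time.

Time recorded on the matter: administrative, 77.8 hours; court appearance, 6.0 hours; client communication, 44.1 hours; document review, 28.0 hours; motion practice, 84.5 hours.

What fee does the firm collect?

Motion practice: 84.5 × $510 = $43,095.00
Client communication: 44.1 × $220 = $9,702.00
Court appearance: 6.0 × $445 = $2,670.00
Document review: 28.0 × $185 = $5,180.00
Administrative: 77.8 × $110 = $8,558.00
Subtotal: $69,205.00
Write-off: 1.5 × $445 = $667.50
Total: $69,205.00 − $667.50 = $68,537.50

$68,537.50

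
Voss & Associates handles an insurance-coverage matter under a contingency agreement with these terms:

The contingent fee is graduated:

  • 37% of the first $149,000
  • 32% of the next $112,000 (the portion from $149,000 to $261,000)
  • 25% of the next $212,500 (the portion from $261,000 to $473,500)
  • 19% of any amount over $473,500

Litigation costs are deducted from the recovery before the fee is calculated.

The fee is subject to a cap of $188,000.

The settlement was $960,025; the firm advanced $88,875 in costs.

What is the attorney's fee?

$188,000.00

Fee base (net of costs): $960,025 − $88,875 = $871,150
First $149,000 at 37% = $55,130.00
Next $112,000 at 32% = $35,840.00
Next $212,500 at 25% = $53,125.00
Remaining $397,650 at 19% = $75,553.50
Fee: $55,130.00 + $35,840.00 + $53,125.00 + $75,553.50 = $219,648.50
$219,648.50 exceeds the $188,000 cap, so the fee is capped at $188,000.00.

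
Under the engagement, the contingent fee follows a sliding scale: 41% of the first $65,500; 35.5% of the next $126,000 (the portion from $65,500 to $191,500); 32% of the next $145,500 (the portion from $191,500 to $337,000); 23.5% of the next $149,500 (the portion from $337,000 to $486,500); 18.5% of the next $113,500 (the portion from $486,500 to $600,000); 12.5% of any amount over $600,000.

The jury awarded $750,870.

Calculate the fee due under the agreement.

$193,133.75

First $65,500 at 41% = $26,855.00
Next $126,000 at 35.5% = $44,730.00
Next $145,500 at 32% = $46,560.00
Next $149,500 at 23.5% = $35,132.50
Next $113,500 at 18.5% = $20,997.50
Remaining $150,870 at 12.5% = $18,858.75
Fee: $26,855.00 + $44,730.00 + $46,560.00 + $35,132.50 + $20,997.50 + $18,858.75 = $193,133.75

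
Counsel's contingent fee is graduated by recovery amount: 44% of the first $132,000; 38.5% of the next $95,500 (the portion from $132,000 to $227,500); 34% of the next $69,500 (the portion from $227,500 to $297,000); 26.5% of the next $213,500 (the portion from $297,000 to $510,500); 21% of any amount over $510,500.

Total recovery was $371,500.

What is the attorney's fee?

$138,220.00

First $132,000 at 44% = $58,080.00
Next $95,500 at 38.5% = $36,767.50
Next $69,500 at 34% = $23,630.00
Remaining $74,500 at 26.5% = $19,742.50
Fee: $58,080.00 + $36,767.50 + $23,630.00 + $19,742.50 = $138,220.00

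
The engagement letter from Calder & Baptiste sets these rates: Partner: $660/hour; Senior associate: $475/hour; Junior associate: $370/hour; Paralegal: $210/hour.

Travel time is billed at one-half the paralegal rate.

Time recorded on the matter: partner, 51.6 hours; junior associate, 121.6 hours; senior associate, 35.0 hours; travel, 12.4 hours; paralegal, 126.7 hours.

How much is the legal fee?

Partner: 51.6 × $660 = $34,056.00
Senior associate: 35.0 × $475 = $16,625.00
Junior associate: 121.6 × $370 = $44,992.00
Paralegal: 126.7 × $210 = $26,607.00
Subtotal: $34,056.00 + $16,625.00 + $44,992.00 + $26,607.00 = $122,280.00
Travel: 12.4 × ($210 ÷ 2) = 12.4 × $105.00 = $1,302.00
Total: $122,280.00 + $1,302.00 = $123,582.00

$123,582.00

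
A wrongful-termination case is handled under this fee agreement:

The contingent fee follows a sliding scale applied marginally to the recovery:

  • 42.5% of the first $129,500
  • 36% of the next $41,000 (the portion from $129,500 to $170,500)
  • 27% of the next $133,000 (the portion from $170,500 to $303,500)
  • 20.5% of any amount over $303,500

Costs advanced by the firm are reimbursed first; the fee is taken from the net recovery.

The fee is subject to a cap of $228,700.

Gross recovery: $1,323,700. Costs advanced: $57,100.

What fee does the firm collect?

Fee base (net of costs): $1,323,700 − $57,100 = $1,266,600
First $129,500 at 42.5% = $55,037.50
Next $41,000 at 36% = $14,760.00
Next $133,000 at 27% = $35,910.00
Remaining $963,100 at 20.5% = $197,435.50
Fee: $55,037.50 + $14,760.00 + $35,910.00 + $197,435.50 = $303,143.00
$303,143.00 exceeds the $228,700 cap, so the fee is capped at $228,700.00.

$228,700.00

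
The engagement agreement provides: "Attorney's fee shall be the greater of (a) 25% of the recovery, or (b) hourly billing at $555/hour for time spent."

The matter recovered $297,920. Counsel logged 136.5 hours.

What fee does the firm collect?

(a) 25% of $297,920 = $74,480.00
(b) 136.5 × $555 = $75,757.50
The greater is (b): $75,757.50.

$75,757.50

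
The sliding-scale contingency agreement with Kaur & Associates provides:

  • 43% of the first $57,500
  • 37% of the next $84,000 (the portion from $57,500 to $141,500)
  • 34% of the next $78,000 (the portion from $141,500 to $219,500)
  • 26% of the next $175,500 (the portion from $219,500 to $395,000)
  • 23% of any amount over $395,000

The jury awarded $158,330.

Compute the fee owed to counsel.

$61,527.20

First $57,500 at 43% = $24,725.00
Next $84,000 at 37% = $31,080.00
Remaining $16,830 at 34% = $5,722.20
Fee: $24,725.00 + $31,080.00 + $5,722.20 = $61,527.20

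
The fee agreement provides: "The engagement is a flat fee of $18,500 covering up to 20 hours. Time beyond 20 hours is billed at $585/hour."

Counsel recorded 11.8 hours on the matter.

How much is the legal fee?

$18,500.00

11.8 hours is within the 20-hour scope; only the flat fee applies.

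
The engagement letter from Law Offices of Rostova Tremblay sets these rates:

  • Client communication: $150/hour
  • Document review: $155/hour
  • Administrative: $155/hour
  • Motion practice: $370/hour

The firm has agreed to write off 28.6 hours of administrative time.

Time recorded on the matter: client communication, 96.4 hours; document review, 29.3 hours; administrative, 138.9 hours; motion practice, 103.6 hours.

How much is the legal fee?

$74,430.00

Client communication: 96.4 × $150 = $14,460.00
Document review: 29.3 × $155 = $4,541.50
Administrative: 138.9 × $155 = $21,529.50
Motion practice: 103.6 × $370 = $38,332.00
Subtotal: $78,863.00
Write-off: 28.6 × $155 = $4,433.00
Total: $78,863.00 − $4,433.00 = $74,430.00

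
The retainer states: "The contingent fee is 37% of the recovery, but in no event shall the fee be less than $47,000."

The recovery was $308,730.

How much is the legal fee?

$114,230.10

37% of $308,730 = $114,230.10
That exceeds the $47,000 minimum.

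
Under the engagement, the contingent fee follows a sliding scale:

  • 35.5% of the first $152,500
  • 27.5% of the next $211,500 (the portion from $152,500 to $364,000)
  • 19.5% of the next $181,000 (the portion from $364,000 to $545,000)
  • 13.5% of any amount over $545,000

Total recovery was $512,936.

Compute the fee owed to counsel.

First $152,500 at 35.5% = $54,137.50
Next $211,500 at 27.5% = $58,162.50
Remaining $148,936 at 19.5% = $29,042.52
Fee: $54,137.50 + $58,162.50 + $29,042.52 = $141,342.52

$141,342.52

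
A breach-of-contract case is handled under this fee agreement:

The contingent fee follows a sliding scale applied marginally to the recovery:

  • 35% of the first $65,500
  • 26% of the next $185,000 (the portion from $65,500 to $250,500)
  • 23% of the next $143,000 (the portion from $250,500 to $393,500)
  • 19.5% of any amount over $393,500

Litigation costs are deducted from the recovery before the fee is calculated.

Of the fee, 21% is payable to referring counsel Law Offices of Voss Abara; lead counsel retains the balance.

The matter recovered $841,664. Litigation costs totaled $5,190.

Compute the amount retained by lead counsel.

Fee base (net of costs): $841,664 − $5,190 = $836,474
First $65,500 at 35% = $22,925.00
Next $185,000 at 26% = $48,100.00
Next $143,000 at 23% = $32,890.00
Remaining $442,974 at 19.5% = $86,379.93
Fee: $22,925.00 + $48,100.00 + $32,890.00 + $86,379.93 = $190,294.93
Referral share: 21% of $190,294.93 = $39,961.94; lead counsel retains $190,294.93 − $39,961.94 = $150,332.99.

$150,332.99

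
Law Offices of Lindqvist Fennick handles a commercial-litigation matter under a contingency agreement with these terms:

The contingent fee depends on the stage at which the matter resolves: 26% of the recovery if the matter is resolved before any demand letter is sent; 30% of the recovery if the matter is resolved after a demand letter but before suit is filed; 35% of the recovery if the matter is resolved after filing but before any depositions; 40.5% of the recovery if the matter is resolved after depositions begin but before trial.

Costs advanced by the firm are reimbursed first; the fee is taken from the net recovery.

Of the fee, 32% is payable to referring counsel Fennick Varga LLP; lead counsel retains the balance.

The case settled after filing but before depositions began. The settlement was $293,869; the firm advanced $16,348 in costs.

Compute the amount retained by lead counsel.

Fee base (net of costs): $293,869 − $16,348 = $277,521
The matter settled after filing but before depositions began, so the 35% rate applies.
$277,521 × 35% = $97,132.35
Referral share: 32% of $97,132.35 = $31,082.35; lead counsel retains $97,132.35 − $31,082.35 = $66,050.00.

$66,050.00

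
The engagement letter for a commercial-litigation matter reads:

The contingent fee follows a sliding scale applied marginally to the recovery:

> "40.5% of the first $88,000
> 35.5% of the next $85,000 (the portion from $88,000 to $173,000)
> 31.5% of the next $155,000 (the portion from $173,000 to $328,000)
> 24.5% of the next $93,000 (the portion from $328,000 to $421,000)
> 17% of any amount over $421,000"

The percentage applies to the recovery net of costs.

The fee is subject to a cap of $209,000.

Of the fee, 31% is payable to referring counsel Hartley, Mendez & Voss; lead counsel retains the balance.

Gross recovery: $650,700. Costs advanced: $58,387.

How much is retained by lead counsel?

$114,918.26

Fee base (net of costs): $650,700 − $58,387 = $592,313
First $88,000 at 40.5% = $35,640.00
Next $85,000 at 35.5% = $30,175.00
Next $155,000 at 31.5% = $48,825.00
Next $93,000 at 24.5% = $22,785.00
Remaining $171,313 at 17% = $29,123.21
Fee: $35,640.00 + $30,175.00 + $48,825.00 + $22,785.00 + $29,123.21 = $166,548.21
$166,548.21 is under the $209,000 cap.
Referral share: 31% of $166,548.21 = $51,629.95; lead counsel retains $166,548.21 − $51,629.95 = $114,918.26.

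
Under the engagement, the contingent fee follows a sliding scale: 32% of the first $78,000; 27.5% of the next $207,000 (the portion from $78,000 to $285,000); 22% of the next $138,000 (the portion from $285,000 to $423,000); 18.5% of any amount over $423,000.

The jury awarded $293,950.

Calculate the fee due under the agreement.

First $78,000 at 32% = $24,960.00
Next $207,000 at 27.5% = $56,925.00
Remaining $8,950 at 22% = $1,969.00
Fee: $24,960.00 + $56,925.00 + $1,969.00 = $83,854.00

$83,854.00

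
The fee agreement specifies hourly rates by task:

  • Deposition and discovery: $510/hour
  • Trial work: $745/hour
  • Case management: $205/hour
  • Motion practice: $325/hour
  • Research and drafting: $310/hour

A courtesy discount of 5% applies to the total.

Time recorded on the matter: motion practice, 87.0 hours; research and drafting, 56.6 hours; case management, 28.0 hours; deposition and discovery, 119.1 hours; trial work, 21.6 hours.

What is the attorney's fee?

$121,974.30

Deposition and discovery: 119.1 × $510 = $60,741.00
Trial work: 21.6 × $745 = $16,092.00
Case management: 28.0 × $205 = $5,740.00
Motion practice: 87.0 × $325 = $28,275.00
Research and drafting: 56.6 × $310 = $17,546.00
Subtotal: $128,394.00
Less 5% discount: −$6,419.70
Total: $128,394.00 − $6,419.70 = $121,974.30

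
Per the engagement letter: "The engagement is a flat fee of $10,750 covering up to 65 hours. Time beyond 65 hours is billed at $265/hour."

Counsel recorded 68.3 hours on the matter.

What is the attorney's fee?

$11,624.50

Flat fee: $10,750.00
Excess hours: 68.3 − 65 = 3.3
Overrun: 3.3 × $265 = $874.50
Total: $10,750.00 + $874.50 = $11,624.50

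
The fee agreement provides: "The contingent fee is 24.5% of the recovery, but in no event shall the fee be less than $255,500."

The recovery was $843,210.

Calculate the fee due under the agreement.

24.5% of $843,210 = $206,586.45
That is below the $255,500 minimum, so the minimum applies.

$255,500.00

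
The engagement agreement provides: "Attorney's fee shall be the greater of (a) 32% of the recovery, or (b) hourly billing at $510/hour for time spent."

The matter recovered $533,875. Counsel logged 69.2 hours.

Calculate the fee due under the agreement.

(a) 32% of $533,875 = $170,840.00
(b) 69.2 × $510 = $35,292.00
The greater is (a): $170,840.00.

$170,840.00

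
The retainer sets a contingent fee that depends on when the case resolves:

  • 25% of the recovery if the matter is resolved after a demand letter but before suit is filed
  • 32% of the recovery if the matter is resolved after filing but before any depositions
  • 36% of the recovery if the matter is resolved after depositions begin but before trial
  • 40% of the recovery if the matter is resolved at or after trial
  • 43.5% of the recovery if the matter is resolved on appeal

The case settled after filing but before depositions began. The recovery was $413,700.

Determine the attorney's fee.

$132,384.00

The matter settled after filing but before depositions began, so the 32% rate applies.
$413,700 × 32% = $132,384.00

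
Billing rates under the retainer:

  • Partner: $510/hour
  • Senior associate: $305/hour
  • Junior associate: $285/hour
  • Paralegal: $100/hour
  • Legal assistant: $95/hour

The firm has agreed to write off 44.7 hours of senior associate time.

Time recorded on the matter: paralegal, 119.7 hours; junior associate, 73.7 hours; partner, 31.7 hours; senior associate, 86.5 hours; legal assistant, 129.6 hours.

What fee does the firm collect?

Partner: 31.7 × $510 = $16,167.00
Senior associate: 86.5 × $305 = $26,382.50
Junior associate: 73.7 × $285 = $21,004.50
Paralegal: 119.7 × $100 = $11,970.00
Legal assistant: 129.6 × $95 = $12,312.00
Subtotal: $87,836.00
Write-off: 44.7 × $305 = $13,633.50
Total: $87,836.00 − $13,633.50 = $74,202.50

$74,202.50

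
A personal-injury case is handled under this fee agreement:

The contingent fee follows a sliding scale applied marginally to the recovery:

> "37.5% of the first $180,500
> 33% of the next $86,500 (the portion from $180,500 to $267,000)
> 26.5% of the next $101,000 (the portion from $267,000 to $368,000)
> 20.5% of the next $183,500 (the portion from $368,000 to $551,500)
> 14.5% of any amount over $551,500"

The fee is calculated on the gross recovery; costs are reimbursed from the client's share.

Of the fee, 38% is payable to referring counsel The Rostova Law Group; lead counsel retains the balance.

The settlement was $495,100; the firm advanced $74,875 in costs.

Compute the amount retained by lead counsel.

Fee base is the gross recovery, $495,100; costs are reimbursed separately.
First $180,500 at 37.5% = $67,687.50
Next $86,500 at 33% = $28,545.00
Next $101,000 at 26.5% = $26,765.00
Remaining $127,100 at 20.5% = $26,055.50
Fee: $67,687.50 + $28,545.00 + $26,765.00 + $26,055.50 = $149,053.00
Referral share: 38% of $149,053.00 = $56,640.14; lead counsel retains $149,053.00 − $56,640.14 = $92,412.86.

$92,412.86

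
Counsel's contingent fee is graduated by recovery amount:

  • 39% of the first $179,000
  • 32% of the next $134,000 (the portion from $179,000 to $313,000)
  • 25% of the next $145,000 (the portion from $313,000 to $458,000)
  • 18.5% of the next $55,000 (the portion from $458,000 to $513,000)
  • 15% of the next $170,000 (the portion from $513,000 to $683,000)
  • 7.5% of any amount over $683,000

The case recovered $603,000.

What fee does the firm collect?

First $179,000 at 39% = $69,810.00
Next $134,000 at 32% = $42,880.00
Next $145,000 at 25% = $36,250.00
Next $55,000 at 18.5% = $10,175.00
Remaining $90,000 at 15% = $13,500.00
Fee: $69,810.00 + $42,880.00 + $36,250.00 + $10,175.00 + $13,500.00 = $172,615.00

$172,615.00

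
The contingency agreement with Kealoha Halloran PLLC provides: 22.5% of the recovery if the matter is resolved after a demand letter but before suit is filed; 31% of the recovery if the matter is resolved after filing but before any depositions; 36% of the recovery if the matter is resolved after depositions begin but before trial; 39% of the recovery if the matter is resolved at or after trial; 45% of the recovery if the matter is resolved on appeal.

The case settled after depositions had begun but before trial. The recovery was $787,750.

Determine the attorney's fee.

$283,590.00

The matter settled after depositions had begun but before trial, so the 36% rate applies.
$787,750 × 36% = $283,590.00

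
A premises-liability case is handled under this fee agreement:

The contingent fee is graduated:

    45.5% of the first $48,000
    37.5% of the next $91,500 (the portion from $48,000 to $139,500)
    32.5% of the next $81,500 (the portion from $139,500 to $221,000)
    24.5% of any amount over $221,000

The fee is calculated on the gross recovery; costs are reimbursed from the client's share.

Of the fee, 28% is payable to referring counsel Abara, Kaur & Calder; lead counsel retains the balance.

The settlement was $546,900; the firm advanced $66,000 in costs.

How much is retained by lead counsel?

$116,989.56

Fee base is the gross recovery, $546,900; costs are reimbursed separately.
First $48,000 at 45.5% = $21,840.00
Next $91,500 at 37.5% = $34,312.50
Next $81,500 at 32.5% = $26,487.50
Remaining $325,900 at 24.5% = $79,845.50
Fee: $21,840.00 + $34,312.50 + $26,487.50 + $79,845.50 = $162,485.50
Referral share: 28% of $162,485.50 = $45,495.94; lead counsel retains $162,485.50 − $45,495.94 = $116,989.56.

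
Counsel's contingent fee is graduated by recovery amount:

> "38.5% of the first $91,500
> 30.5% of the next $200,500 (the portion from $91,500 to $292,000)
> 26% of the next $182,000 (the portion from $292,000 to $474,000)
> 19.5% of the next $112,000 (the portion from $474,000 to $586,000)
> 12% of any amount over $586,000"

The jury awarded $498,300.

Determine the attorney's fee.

First $91,500 at 38.5% = $35,227.50
Next $200,500 at 30.5% = $61,152.50
Next $182,000 at 26% = $47,320.00
Remaining $24,300 at 19.5% = $4,738.50
Fee: $35,227.50 + $61,152.50 + $47,320.00 + $4,738.50 = $148,438.50

$148,438.50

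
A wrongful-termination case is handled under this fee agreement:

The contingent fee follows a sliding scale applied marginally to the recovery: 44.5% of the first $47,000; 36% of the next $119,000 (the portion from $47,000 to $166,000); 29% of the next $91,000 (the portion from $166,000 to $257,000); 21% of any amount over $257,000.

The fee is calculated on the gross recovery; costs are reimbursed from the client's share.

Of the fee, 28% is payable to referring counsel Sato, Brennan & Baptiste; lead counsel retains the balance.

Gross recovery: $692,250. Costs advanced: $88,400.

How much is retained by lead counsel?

Fee base is the gross recovery, $692,250; costs are reimbursed separately.
First $47,000 at 44.5% = $20,915.00
Next $119,000 at 36% = $42,840.00
Next $91,000 at 29% = $26,390.00
Remaining $435,250 at 21% = $91,402.50
Fee: $20,915.00 + $42,840.00 + $26,390.00 + $91,402.50 = $181,547.50
Referral share: 28% of $181,547.50 = $50,833.30; lead counsel retains $181,547.50 − $50,833.30 = $130,714.20.

$130,714.20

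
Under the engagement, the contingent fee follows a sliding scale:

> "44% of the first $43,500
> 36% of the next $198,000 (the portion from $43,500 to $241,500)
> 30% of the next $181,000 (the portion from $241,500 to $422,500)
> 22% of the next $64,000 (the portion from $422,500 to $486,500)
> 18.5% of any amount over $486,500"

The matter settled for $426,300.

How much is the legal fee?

$145,556.00

First $43,500 at 44% = $19,140.00
Next $198,000 at 36% = $71,280.00
Next $181,000 at 30% = $54,300.00
Remaining $3,800 at 22% = $836.00
Fee: $19,140.00 + $71,280.00 + $54,300.00 + $836.00 = $145,556.00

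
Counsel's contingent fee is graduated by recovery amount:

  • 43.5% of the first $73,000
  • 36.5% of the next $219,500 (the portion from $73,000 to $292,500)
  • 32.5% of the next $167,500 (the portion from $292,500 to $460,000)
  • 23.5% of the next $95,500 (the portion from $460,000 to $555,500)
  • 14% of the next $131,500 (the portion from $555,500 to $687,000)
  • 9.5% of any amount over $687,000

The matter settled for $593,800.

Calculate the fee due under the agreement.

First $73,000 at 43.5% = $31,755.00
Next $219,500 at 36.5% = $80,117.50
Next $167,500 at 32.5% = $54,437.50
Next $95,500 at 23.5% = $22,442.50
Remaining $38,300 at 14% = $5,362.00
Fee: $31,755.00 + $80,117.50 + $54,437.50 + $22,442.50 + $5,362.00 = $194,114.50

$194,114.50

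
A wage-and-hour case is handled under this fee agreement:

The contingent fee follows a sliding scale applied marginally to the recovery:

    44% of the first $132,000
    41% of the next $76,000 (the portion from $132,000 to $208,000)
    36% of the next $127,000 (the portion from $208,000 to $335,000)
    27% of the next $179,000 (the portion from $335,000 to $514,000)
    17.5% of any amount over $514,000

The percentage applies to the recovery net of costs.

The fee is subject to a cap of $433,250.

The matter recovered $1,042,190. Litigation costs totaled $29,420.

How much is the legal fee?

$270,574.75

Fee base (net of costs): $1,042,190 − $29,420 = $1,012,770
First $132,000 at 44% = $58,080.00
Next $76,000 at 41% = $31,160.00
Next $127,000 at 36% = $45,720.00
Next $179,000 at 27% = $48,330.00
Remaining $498,770 at 17.5% = $87,284.75
Fee: $58,080.00 + $31,160.00 + $45,720.00 + $48,330.00 + $87,284.75 = $270,574.75
$270,574.75 is under the $433,250 cap.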